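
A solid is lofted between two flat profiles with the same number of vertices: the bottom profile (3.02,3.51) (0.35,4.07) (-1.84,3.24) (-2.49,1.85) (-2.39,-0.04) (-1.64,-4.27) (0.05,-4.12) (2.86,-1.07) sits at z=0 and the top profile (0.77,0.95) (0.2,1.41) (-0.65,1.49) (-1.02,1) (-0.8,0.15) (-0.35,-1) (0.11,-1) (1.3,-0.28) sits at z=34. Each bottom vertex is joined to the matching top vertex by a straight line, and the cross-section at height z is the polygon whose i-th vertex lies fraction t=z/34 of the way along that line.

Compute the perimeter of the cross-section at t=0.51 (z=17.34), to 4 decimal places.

Cross-section at t=0.51: each vertex is (1-t)·p0[i] + t·p1[i].
  v1: (1-0.51)·(3.02,3.51) + 0.51·(0.77,0.95) = (1.8725,2.2044)
  v2: (1-0.51)·(0.35,4.07) + 0.51·(0.2,1.41) = (0.2735,2.7134)
  v3: (1-0.51)·(-1.84,3.24) + 0.51·(-0.65,1.49) = (-1.2331,2.3475)
  v4: (1-0.51)·(-2.49,1.85) + 0.51·(-1.02,1) = (-1.7403,1.4165)
  v5: (1-0.51)·(-2.39,-0.04) + 0.51·(-0.8,0.15) = (-1.5791,0.0569)
  v6: (1-0.51)·(-1.64,-4.27) + 0.51·(-0.35,-1) = (-0.9821,-2.6023)
  v7: (1-0.51)·(0.05,-4.12) + 0.51·(0.11,-1) = (0.0806,-2.5288)
  v8: (1-0.51)·(2.86,-1.07) + 0.51·(1.3,-0.28) = (2.0644,-0.6671)
Perimeter = Σ |v_{i+1} − v_i|:
  edge 1→2: √(-1.5990² + 0.5090²) = 1.6781 (running 1.6781)
  edge 2→3: √(-1.5066² + -0.3659²) = 1.5504 (running 3.2285)
  edge 3→4: √(-0.5072² + -0.9310²) = 1.0602 (running 4.2886)
  edge 4→5: √(0.1612² + -1.3596²) = 1.3691 (running 5.6578)
  edge 5→6: √(0.5970² + -2.6592²) = 2.7254 (running 8.3832)
  edge 6→7: √(1.0627² + 0.0735²) = 1.0652 (running 9.4484)
  edge 7→8: √(1.9838² + 1.8617²) = 2.7205 (running 12.1690)
  edge 8→1: √(-0.1919² + 2.8715²) = 2.8779 (running 15.0469)
Perimeter = 15.0469

Perimeter at t=0.51: 15.0469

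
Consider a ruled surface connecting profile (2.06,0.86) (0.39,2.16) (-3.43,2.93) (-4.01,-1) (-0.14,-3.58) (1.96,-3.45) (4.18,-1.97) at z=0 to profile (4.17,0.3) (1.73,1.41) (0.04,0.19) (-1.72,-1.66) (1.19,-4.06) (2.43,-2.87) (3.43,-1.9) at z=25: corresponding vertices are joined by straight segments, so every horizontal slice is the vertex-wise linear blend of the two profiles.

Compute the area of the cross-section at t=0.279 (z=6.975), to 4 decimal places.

Area at t=0.279: 29.0200

Cross-section at t=0.279: each vertex is (1-t)·p0[i] + t·p1[i].
  v1: (1-0.279)·(2.06,0.86) + 0.279·(4.17,0.3) = (2.6487,0.7038)
  v2: (1-0.279)·(0.39,2.16) + 0.279·(1.73,1.41) = (0.7639,1.9508)
  v3: (1-0.279)·(-3.43,2.93) + 0.279·(0.04,0.19) = (-2.4619,2.1655)
  v4: (1-0.279)·(-4.01,-1) + 0.279·(-1.72,-1.66) = (-3.3711,-1.1841)
  v5: (1-0.279)·(-0.14,-3.58) + 0.279·(1.19,-4.06) = (0.2311,-3.7139)
  v6: (1-0.279)·(1.96,-3.45) + 0.279·(2.43,-2.87) = (2.0911,-3.2882)
  v7: (1-0.279)·(4.18,-1.97) + 0.279·(3.43,-1.9) = (3.9707,-1.9505)
Shoelace sum Σ(x_i·y_{i+1} − x_{i+1}·y_i):
  i=1: 2.6487·1.9508 − 0.7639·0.7038 = +4.6294 (running +4.6294)
  i=2: 0.7639·2.1655 − -2.4619·1.9508 = +6.4567 (running +11.0860)
  i=3: -2.4619·-1.1841 − -3.3711·2.1655 = +10.2154 (running +21.3014)
  i=4: -3.3711·-3.7139 − 0.2311·-1.1841 = +12.7936 (running +34.0950)
  i=5: 0.2311·-3.2882 − 2.0911·-3.7139 = +7.0065 (running +41.1015)
  i=6: 2.0911·-1.9505 − 3.9707·-3.2882 = +8.9779 (running +50.0794)
  i=7: 3.9707·0.7038 − 2.6487·-1.9505 = +7.9606 (running +58.0400)
Area = |Σ|/2 = |58.0400|/2 = 29.0200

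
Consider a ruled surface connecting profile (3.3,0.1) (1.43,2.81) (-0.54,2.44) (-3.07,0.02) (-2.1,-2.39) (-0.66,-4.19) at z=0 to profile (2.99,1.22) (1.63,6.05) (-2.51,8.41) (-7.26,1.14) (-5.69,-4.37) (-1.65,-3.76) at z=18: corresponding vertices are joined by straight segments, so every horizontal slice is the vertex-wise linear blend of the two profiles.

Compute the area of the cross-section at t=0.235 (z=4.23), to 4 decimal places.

Area at t=0.235: 35.1574

Cross-section at t=0.235: each vertex is (1-t)·p0[i] + t·p1[i].
  v1: (1-0.235)·(3.3,0.1) + 0.235·(2.99,1.22) = (3.2271,0.3632)
  v2: (1-0.235)·(1.43,2.81) + 0.235·(1.63,6.05) = (1.4770,3.5714)
  v3: (1-0.235)·(-0.54,2.44) + 0.235·(-2.51,8.41) = (-1.0029,3.8430)
  v4: (1-0.235)·(-3.07,0.02) + 0.235·(-7.26,1.14) = (-4.0546,0.2832)
  v5: (1-0.235)·(-2.1,-2.39) + 0.235·(-5.69,-4.37) = (-2.9436,-2.8553)
  v6: (1-0.235)·(-0.66,-4.19) + 0.235·(-1.65,-3.76) = (-0.8926,-4.0890)
Shoelace sum Σ(x_i·y_{i+1} − x_{i+1}·y_i):
  i=1: 3.2271·3.5714 − 1.4770·0.3632 = +10.9890 (running +10.9890)
  i=2: 1.4770·3.8430 − -1.0029·3.5714 = +9.2580 (running +20.2470)
  i=3: -1.0029·0.2832 − -4.0546·3.8430 = +15.2978 (running +35.5448)
  i=4: -4.0546·-2.8553 − -2.9436·0.2832 = +12.4109 (running +47.9556)
  i=5: -2.9436·-4.0890 − -0.8926·-2.8553 = +9.4877 (running +57.4433)
  i=6: -0.8926·0.3632 − 3.2271·-4.0890 = +12.8714 (running +70.3147)
Area = |Σ|/2 = |70.3147|/2 = 35.1574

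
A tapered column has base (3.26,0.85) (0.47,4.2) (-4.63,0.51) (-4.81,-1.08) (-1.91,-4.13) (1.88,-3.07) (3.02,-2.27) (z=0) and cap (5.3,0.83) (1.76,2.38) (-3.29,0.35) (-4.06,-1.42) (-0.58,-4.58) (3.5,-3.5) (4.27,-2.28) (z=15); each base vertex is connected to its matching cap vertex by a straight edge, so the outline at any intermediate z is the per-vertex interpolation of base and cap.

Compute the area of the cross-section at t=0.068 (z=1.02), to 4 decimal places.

Cross-section at t=0.068: each vertex is (1-t)·p0[i] + t·p1[i].
  v1: (1-0.068)·(3.26,0.85) + 0.068·(5.3,0.83) = (3.3987,0.8486)
  v2: (1-0.068)·(0.47,4.2) + 0.068·(1.76,2.38) = (0.5577,4.0762)
  v3: (1-0.068)·(-4.63,0.51) + 0.068·(-3.29,0.35) = (-4.5389,0.4991)
  v4: (1-0.068)·(-4.81,-1.08) + 0.068·(-4.06,-1.42) = (-4.7590,-1.1031)
  v5: (1-0.068)·(-1.91,-4.13) + 0.068·(-0.58,-4.58) = (-1.8196,-4.1606)
  v6: (1-0.068)·(1.88,-3.07) + 0.068·(3.5,-3.5) = (1.9902,-3.0992)
  v7: (1-0.068)·(3.02,-2.27) + 0.068·(4.27,-2.28) = (3.1050,-2.2707)
Shoelace sum Σ(x_i·y_{i+1} − x_{i+1}·y_i):
  i=1: 3.3987·4.0762 − 0.5577·0.8486 = +13.3807 (running +13.3807)
  i=2: 0.5577·0.4991 − -4.5389·4.0762 = +18.7799 (running +32.1606)
  i=3: -4.5389·-1.1031 − -4.7590·0.4991 = +7.3822 (running +39.5429)
  i=4: -4.7590·-4.1606 − -1.8196·-1.1031 = +17.7931 (running +57.3360)
  i=5: -1.8196·-3.0992 − 1.9902·-4.1606 = +13.9195 (running +71.2555)
  i=6: 1.9902·-2.2707 − 3.1050·-3.0992 = +5.1041 (running +76.3596)
  i=7: 3.1050·0.8486 − 3.3987·-2.2707 = +10.3524 (running +86.7120)
Area = |Σ|/2 = |86.7120|/2 = 43.3560

Area at t=0.068: 43.3560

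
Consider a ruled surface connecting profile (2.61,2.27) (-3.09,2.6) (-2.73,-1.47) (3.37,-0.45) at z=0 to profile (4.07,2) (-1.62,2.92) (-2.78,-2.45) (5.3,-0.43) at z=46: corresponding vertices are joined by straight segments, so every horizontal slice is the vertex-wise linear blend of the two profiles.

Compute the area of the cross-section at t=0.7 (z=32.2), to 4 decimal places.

Cross-section at t=0.7: each vertex is (1-t)·p0[i] + t·p1[i].
  v1: (1-0.7)·(2.61,2.27) + 0.7·(4.07,2) = (3.6320,2.0810)
  v2: (1-0.7)·(-3.09,2.6) + 0.7·(-1.62,2.92) = (-2.0610,2.8240)
  v3: (1-0.7)·(-2.73,-1.47) + 0.7·(-2.78,-2.45) = (-2.7650,-2.1560)
  v4: (1-0.7)·(3.37,-0.45) + 0.7·(5.3,-0.43) = (4.7210,-0.4360)
Shoelace sum Σ(x_i·y_{i+1} − x_{i+1}·y_i):
  i=1: 3.6320·2.8240 − -2.0610·2.0810 = +14.5457 (running +14.5457)
  i=2: -2.0610·-2.1560 − -2.7650·2.8240 = +12.2519 (running +26.7976)
  i=3: -2.7650·-0.4360 − 4.7210·-2.1560 = +11.3840 (running +38.1816)
  i=4: 4.7210·2.0810 − 3.6320·-0.4360 = +11.4080 (running +49.5896)
Area = |Σ|/2 = |49.5896|/2 = 24.7948

Area at t=0.7: 24.7948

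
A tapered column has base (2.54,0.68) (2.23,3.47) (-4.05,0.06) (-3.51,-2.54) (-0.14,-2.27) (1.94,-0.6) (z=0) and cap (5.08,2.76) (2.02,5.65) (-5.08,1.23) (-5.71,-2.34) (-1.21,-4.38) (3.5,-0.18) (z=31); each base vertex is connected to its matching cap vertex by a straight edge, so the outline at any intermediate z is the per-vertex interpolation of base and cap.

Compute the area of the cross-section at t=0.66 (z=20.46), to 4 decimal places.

Area at t=0.66: 45.8120

Cross-section at t=0.66: each vertex is (1-t)·p0[i] + t·p1[i].
  v1: (1-0.66)·(2.54,0.68) + 0.66·(5.08,2.76) = (4.2164,2.0528)
  v2: (1-0.66)·(2.23,3.47) + 0.66·(2.02,5.65) = (2.0914,4.9088)
  v3: (1-0.66)·(-4.05,0.06) + 0.66·(-5.08,1.23) = (-4.7298,0.8322)
  v4: (1-0.66)·(-3.51,-2.54) + 0.66·(-5.71,-2.34) = (-4.9620,-2.4080)
  v5: (1-0.66)·(-0.14,-2.27) + 0.66·(-1.21,-4.38) = (-0.8462,-3.6626)
  v6: (1-0.66)·(1.94,-0.6) + 0.66·(3.5,-0.18) = (2.9696,-0.3228)
Shoelace sum Σ(x_i·y_{i+1} − x_{i+1}·y_i):
  i=1: 4.2164·4.9088 − 2.0914·2.0528 = +16.4042 (running +16.4042)
  i=2: 2.0914·0.8322 − -4.7298·4.9088 = +24.9581 (running +41.3623)
  i=3: -4.7298·-2.4080 − -4.9620·0.8322 = +15.5187 (running +56.8811)
  i=4: -4.9620·-3.6626 − -0.8462·-2.4080 = +16.1362 (running +73.0173)
  i=5: -0.8462·-0.3228 − 2.9696·-3.6626 = +11.1496 (running +84.1669)
  i=6: 2.9696·2.0528 − 4.2164·-0.3228 = +7.4570 (running +91.6239)
Area = |Σ|/2 = |91.6239|/2 = 45.8120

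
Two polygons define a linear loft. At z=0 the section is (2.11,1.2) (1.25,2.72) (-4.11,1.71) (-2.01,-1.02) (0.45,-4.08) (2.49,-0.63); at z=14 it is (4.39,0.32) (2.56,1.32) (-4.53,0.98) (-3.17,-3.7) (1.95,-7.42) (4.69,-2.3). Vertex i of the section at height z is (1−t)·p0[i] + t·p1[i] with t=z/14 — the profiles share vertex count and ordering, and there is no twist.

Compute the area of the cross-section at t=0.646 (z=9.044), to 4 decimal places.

Area at t=0.646: 41.4419

Cross-section at t=0.646: each vertex is (1-t)·p0[i] + t·p1[i].
  v1: (1-0.646)·(2.11,1.2) + 0.646·(4.39,0.32) = (3.5829,0.6315)
  v2: (1-0.646)·(1.25,2.72) + 0.646·(2.56,1.32) = (2.0963,1.8156)
  v3: (1-0.646)·(-4.11,1.71) + 0.646·(-4.53,0.98) = (-4.3813,1.2384)
  v4: (1-0.646)·(-2.01,-1.02) + 0.646·(-3.17,-3.7) = (-2.7594,-2.7513)
  v5: (1-0.646)·(0.45,-4.08) + 0.646·(1.95,-7.42) = (1.4190,-6.2376)
  v6: (1-0.646)·(2.49,-0.63) + 0.646·(4.69,-2.3) = (3.9112,-1.7088)
Shoelace sum Σ(x_i·y_{i+1} − x_{i+1}·y_i):
  i=1: 3.5829·1.8156 − 2.0963·0.6315 = +5.1812 (running +5.1812)
  i=2: 2.0963·1.2384 − -4.3813·1.8156 = +10.5508 (running +15.7320)
  i=3: -4.3813·-2.7513 − -2.7594·1.2384 = +15.4715 (running +31.2035)
  i=4: -2.7594·-6.2376 − 1.4190·-2.7513 = +21.1160 (running +52.3195)
  i=5: 1.4190·-1.7088 − 3.9112·-6.2376 = +21.9718 (running +74.2913)
  i=6: 3.9112·0.6315 − 3.5829·-1.7088 = +8.5925 (running +82.8838)
Area = |Σ|/2 = |82.8838|/2 = 41.4419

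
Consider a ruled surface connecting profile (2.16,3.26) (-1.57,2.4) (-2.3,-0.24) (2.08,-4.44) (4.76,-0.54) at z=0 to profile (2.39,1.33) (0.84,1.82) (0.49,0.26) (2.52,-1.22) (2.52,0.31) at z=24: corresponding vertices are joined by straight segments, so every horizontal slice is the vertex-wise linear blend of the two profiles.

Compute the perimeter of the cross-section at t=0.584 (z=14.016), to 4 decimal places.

Perimeter at t=0.584: 13.7306

Cross-section at t=0.584: each vertex is (1-t)·p0[i] + t·p1[i].
  v1: (1-0.584)·(2.16,3.26) + 0.584·(2.39,1.33) = (2.2943,2.1329)
  v2: (1-0.584)·(-1.57,2.4) + 0.584·(0.84,1.82) = (-0.1626,2.0613)
  v3: (1-0.584)·(-2.3,-0.24) + 0.584·(0.49,0.26) = (-0.6706,0.0520)
  v4: (1-0.584)·(2.08,-4.44) + 0.584·(2.52,-1.22) = (2.3370,-2.5595)
  v5: (1-0.584)·(4.76,-0.54) + 0.584·(2.52,0.31) = (3.4518,-0.0436)
Perimeter = Σ |v_{i+1} − v_i|:
  edge 1→2: √(-2.4569² + -0.0716²) = 2.4579 (running 2.4579)
  edge 2→3: √(-0.5081² + -2.0093²) = 2.0725 (running 4.5304)
  edge 3→4: √(3.0076² + -2.6115²) = 3.9832 (running 8.5136)
  edge 4→5: √(1.1149² + 2.5159²) = 2.7519 (running 11.2655)
  edge 5→1: √(-1.1575² + 2.1765²) = 2.4651 (running 13.7306)
Perimeter = 13.7306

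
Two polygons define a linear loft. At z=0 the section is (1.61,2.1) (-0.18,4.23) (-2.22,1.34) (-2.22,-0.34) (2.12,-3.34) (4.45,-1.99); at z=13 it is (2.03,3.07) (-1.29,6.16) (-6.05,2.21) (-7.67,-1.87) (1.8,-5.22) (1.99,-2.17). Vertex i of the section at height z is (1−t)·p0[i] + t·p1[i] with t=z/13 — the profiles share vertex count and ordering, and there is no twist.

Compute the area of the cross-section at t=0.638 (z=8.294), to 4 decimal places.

Cross-section at t=0.638: each vertex is (1-t)·p0[i] + t·p1[i].
  v1: (1-0.638)·(1.61,2.1) + 0.638·(2.03,3.07) = (1.8780,2.7189)
  v2: (1-0.638)·(-0.18,4.23) + 0.638·(-1.29,6.16) = (-0.8882,5.4613)
  v3: (1-0.638)·(-2.22,1.34) + 0.638·(-6.05,2.21) = (-4.6635,1.8951)
  v4: (1-0.638)·(-2.22,-0.34) + 0.638·(-7.67,-1.87) = (-5.6971,-1.3161)
  v5: (1-0.638)·(2.12,-3.34) + 0.638·(1.8,-5.22) = (1.9158,-4.5394)
  v6: (1-0.638)·(4.45,-1.99) + 0.638·(1.99,-2.17) = (2.8805,-2.1048)
Shoelace sum Σ(x_i·y_{i+1} − x_{i+1}·y_i):
  i=1: 1.8780·5.4613 − -0.8882·2.7189 = +12.6710 (running +12.6710)
  i=2: -0.8882·1.8951 − -4.6635·5.4613 = +23.7860 (running +36.4570)
  i=3: -4.6635·-1.3161 − -5.6971·1.8951 = +16.9342 (running +53.3913)
  i=4: -5.6971·-4.5394 − 1.9158·-1.3161 = +28.3832 (running +81.7744)
  i=5: 1.9158·-2.1048 − 2.8805·-4.5394 = +9.0434 (running +90.8178)
  i=6: 2.8805·2.7189 − 1.8780·-2.1048 = +11.7845 (running +102.6024)
Area = |Σ|/2 = |102.6024|/2 = 51.3012

Area at t=0.638: 51.3012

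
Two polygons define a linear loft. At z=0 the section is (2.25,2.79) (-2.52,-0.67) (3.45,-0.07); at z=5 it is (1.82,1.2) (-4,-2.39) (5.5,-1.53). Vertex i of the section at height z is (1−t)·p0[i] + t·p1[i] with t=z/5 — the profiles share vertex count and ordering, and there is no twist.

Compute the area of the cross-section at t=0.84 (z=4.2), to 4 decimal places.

Cross-section at t=0.84: each vertex is (1-t)·p0[i] + t·p1[i].
  v1: (1-0.84)·(2.25,2.79) + 0.84·(1.82,1.2) = (1.8888,1.4544)
  v2: (1-0.84)·(-2.52,-0.67) + 0.84·(-4,-2.39) = (-3.7632,-2.1148)
  v3: (1-0.84)·(3.45,-0.07) + 0.84·(5.5,-1.53) = (5.1720,-1.2964)
Shoelace sum Σ(x_i·y_{i+1} − x_{i+1}·y_i):
  i=1: 1.8888·-2.1148 − -3.7632·1.4544 = +1.4788 (running +1.4788)
  i=2: -3.7632·-1.2964 − 5.1720·-2.1148 = +15.8164 (running +17.2951)
  i=3: 5.1720·1.4544 − 1.8888·-1.2964 = +9.9708 (running +27.2659)
Area = |Σ|/2 = |27.2659|/2 = 13.6330

Area at t=0.84: 13.6330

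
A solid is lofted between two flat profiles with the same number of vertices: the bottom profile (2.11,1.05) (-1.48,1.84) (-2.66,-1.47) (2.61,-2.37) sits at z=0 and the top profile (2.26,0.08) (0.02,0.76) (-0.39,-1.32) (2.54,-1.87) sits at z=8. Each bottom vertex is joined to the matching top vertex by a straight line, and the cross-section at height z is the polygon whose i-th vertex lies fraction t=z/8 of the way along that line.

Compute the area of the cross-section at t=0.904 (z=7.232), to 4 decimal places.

Area at t=0.904: 5.9819

Cross-section at t=0.904: each vertex is (1-t)·p0[i] + t·p1[i].
  v1: (1-0.904)·(2.11,1.05) + 0.904·(2.26,0.08) = (2.2456,0.1731)
  v2: (1-0.904)·(-1.48,1.84) + 0.904·(0.02,0.76) = (-0.1240,0.8637)
  v3: (1-0.904)·(-2.66,-1.47) + 0.904·(-0.39,-1.32) = (-0.6079,-1.3344)
  v4: (1-0.904)·(2.61,-2.37) + 0.904·(2.54,-1.87) = (2.5467,-1.9180)
Shoelace sum Σ(x_i·y_{i+1} − x_{i+1}·y_i):
  i=1: 2.2456·0.8637 − -0.1240·0.1731 = +1.9609 (running +1.9609)
  i=2: -0.1240·-1.3344 − -0.6079·0.8637 = +0.6905 (running +2.6515)
  i=3: -0.6079·-1.9180 − 2.5467·-1.3344 = +4.5643 (running +7.2158)
  i=4: 2.5467·0.1731 − 2.2456·-1.9180 = +4.7479 (running +11.9637)
Area = |Σ|/2 = |11.9637|/2 = 5.9819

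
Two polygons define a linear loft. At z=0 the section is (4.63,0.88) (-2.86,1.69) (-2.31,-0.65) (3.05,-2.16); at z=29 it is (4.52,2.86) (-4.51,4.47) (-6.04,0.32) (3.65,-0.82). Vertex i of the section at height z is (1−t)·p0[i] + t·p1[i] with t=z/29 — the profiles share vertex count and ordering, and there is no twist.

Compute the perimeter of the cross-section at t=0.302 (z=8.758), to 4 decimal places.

Perimeter at t=0.302: 21.2345

Cross-section at t=0.302: each vertex is (1-t)·p0[i] + t·p1[i].
  v1: (1-0.302)·(4.63,0.88) + 0.302·(4.52,2.86) = (4.5968,1.4780)
  v2: (1-0.302)·(-2.86,1.69) + 0.302·(-4.51,4.47) = (-3.3583,2.5296)
  v3: (1-0.302)·(-2.31,-0.65) + 0.302·(-6.04,0.32) = (-3.4365,-0.3571)
  v4: (1-0.302)·(3.05,-2.16) + 0.302·(3.65,-0.82) = (3.2312,-1.7553)
Perimeter = Σ |v_{i+1} − v_i|:
  edge 1→2: √(-7.9551² + 1.0516²) = 8.0243 (running 8.0243)
  edge 2→3: √(-0.0782² + -2.8866²) = 2.8877 (running 10.9120)
  edge 3→4: √(6.6677² + -1.3983²) = 6.8127 (running 17.7247)
  edge 4→1: √(1.3656² + 3.2333²) = 3.5098 (running 21.2345)
Perimeter = 21.2345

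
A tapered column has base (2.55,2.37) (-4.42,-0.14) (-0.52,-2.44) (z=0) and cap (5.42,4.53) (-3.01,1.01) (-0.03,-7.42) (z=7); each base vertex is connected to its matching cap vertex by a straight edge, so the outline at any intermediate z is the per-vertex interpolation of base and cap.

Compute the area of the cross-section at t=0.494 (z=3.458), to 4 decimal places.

Cross-section at t=0.494: each vertex is (1-t)·p0[i] + t·p1[i].
  v1: (1-0.494)·(2.55,2.37) + 0.494·(5.42,4.53) = (3.9678,3.4370)
  v2: (1-0.494)·(-4.42,-0.14) + 0.494·(-3.01,1.01) = (-3.7235,0.4281)
  v3: (1-0.494)·(-0.52,-2.44) + 0.494·(-0.03,-7.42) = (-0.2779,-4.9001)
Shoelace sum Σ(x_i·y_{i+1} − x_{i+1}·y_i):
  i=1: 3.9678·0.4281 − -3.7235·3.4370 = +14.4963 (running +14.4963)
  i=2: -3.7235·-4.9001 − -0.2779·0.4281 = +18.3644 (running +32.8607)
  i=3: -0.2779·3.4370 − 3.9678·-4.9001 = +18.4873 (running +51.3480)
Area = |Σ|/2 = |51.3480|/2 = 25.6740

Area at t=0.494: 25.6740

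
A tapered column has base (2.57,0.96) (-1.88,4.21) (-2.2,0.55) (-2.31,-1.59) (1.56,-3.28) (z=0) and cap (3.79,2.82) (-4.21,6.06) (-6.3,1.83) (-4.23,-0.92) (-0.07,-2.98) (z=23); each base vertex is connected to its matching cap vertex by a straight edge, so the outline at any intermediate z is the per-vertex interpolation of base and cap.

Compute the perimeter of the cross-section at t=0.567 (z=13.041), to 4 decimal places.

Perimeter at t=0.567: 24.3753

Cross-section at t=0.567: each vertex is (1-t)·p0[i] + t·p1[i].
  v1: (1-0.567)·(2.57,0.96) + 0.567·(3.79,2.82) = (3.2617,2.0146)
  v2: (1-0.567)·(-1.88,4.21) + 0.567·(-4.21,6.06) = (-3.2011,5.2589)
  v3: (1-0.567)·(-2.2,0.55) + 0.567·(-6.3,1.83) = (-4.5247,1.2758)
  v4: (1-0.567)·(-2.31,-1.59) + 0.567·(-4.23,-0.92) = (-3.3986,-1.2101)
  v5: (1-0.567)·(1.56,-3.28) + 0.567·(-0.07,-2.98) = (0.6358,-3.1099)
Perimeter = Σ |v_{i+1} − v_i|:
  edge 1→2: √(-6.4628² + 3.2443²) = 7.2315 (running 7.2315)
  edge 2→3: √(-1.3236² + -3.9832²) = 4.1973 (running 11.4288)
  edge 3→4: √(1.1261² + -2.4859²) = 2.7290 (running 14.1578)
  edge 4→5: √(4.0344² + -1.8998²) = 4.4594 (running 18.6172)
  edge 5→1: √(2.6260² + 5.1245²) = 5.7582 (running 24.3753)
Perimeter = 24.3753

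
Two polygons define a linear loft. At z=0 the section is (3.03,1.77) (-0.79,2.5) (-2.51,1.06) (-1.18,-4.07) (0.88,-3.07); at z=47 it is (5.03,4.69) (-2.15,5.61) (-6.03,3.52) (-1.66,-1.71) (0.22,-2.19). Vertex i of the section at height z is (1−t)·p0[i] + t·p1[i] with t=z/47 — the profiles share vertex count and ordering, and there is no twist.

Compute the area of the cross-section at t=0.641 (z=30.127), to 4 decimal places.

Cross-section at t=0.641: each vertex is (1-t)·p0[i] + t·p1[i].
  v1: (1-0.641)·(3.03,1.77) + 0.641·(5.03,4.69) = (4.3120,3.6417)
  v2: (1-0.641)·(-0.79,2.5) + 0.641·(-2.15,5.61) = (-1.6618,4.4935)
  v3: (1-0.641)·(-2.51,1.06) + 0.641·(-6.03,3.52) = (-4.7663,2.6369)
  v4: (1-0.641)·(-1.18,-4.07) + 0.641·(-1.66,-1.71) = (-1.4877,-2.5572)
  v5: (1-0.641)·(0.88,-3.07) + 0.641·(0.22,-2.19) = (0.4569,-2.5059)
Shoelace sum Σ(x_i·y_{i+1} − x_{i+1}·y_i):
  i=1: 4.3120·4.4935 − -1.6618·3.6417 = +25.4277 (running +25.4277)
  i=2: -1.6618·2.6369 − -4.7663·4.4935 = +17.0357 (running +42.4634)
  i=3: -4.7663·-2.5572 − -1.4877·2.6369 = +16.1114 (running +58.5748)
  i=4: -1.4877·-2.5059 − 0.4569·-2.5572 = +4.8965 (running +63.4713)
  i=5: 0.4569·3.6417 − 4.3120·-2.5059 = +12.4696 (running +75.9409)
Area = |Σ|/2 = |75.9409|/2 = 37.9704

Area at t=0.641: 37.9704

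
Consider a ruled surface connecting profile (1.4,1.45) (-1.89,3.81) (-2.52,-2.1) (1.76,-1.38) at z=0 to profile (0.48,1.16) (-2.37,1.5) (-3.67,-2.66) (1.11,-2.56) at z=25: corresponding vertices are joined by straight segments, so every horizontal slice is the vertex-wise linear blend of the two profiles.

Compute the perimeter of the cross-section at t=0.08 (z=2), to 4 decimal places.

Cross-section at t=0.08: each vertex is (1-t)·p0[i] + t·p1[i].
  v1: (1-0.08)·(1.4,1.45) + 0.08·(0.48,1.16) = (1.3264,1.4268)
  v2: (1-0.08)·(-1.89,3.81) + 0.08·(-2.37,1.5) = (-1.9284,3.6252)
  v3: (1-0.08)·(-2.52,-2.1) + 0.08·(-3.67,-2.66) = (-2.6120,-2.1448)
  v4: (1-0.08)·(1.76,-1.38) + 0.08·(1.11,-2.56) = (1.7080,-1.4744)
Perimeter = Σ |v_{i+1} − v_i|:
  edge 1→2: √(-3.2548² + 2.1984²) = 3.9277 (running 3.9277)
  edge 2→3: √(-0.6836² + -5.7700²) = 5.8104 (running 9.7380)
  edge 3→4: √(4.3200² + 0.6704²) = 4.3717 (running 14.1097)
  edge 4→1: √(-0.3816² + 2.9012²) = 2.9262 (running 17.0359)
Perimeter = 17.0359

Perimeter at t=0.08: 17.0359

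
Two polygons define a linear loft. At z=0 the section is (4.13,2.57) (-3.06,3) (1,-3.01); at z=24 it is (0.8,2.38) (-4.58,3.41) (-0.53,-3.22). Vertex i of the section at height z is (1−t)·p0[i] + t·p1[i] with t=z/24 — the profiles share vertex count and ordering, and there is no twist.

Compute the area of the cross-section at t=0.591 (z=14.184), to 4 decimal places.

Area at t=0.591: 17.9224

Cross-section at t=0.591: each vertex is (1-t)·p0[i] + t·p1[i].
  v1: (1-0.591)·(4.13,2.57) + 0.591·(0.8,2.38) = (2.1620,2.4577)
  v2: (1-0.591)·(-3.06,3) + 0.591·(-4.58,3.41) = (-3.9583,3.2423)
  v3: (1-0.591)·(1,-3.01) + 0.591·(-0.53,-3.22) = (0.0958,-3.1341)
Shoelace sum Σ(x_i·y_{i+1} − x_{i+1}·y_i):
  i=1: 2.1620·3.2423 − -3.9583·2.4577 = +16.7382 (running +16.7382)
  i=2: -3.9583·-3.1341 − 0.0958·3.2423 = +12.0953 (running +28.8335)
  i=3: 0.0958·2.4577 − 2.1620·-3.1341 = +7.0112 (running +35.8447)
Area = |Σ|/2 = |35.8447|/2 = 17.9224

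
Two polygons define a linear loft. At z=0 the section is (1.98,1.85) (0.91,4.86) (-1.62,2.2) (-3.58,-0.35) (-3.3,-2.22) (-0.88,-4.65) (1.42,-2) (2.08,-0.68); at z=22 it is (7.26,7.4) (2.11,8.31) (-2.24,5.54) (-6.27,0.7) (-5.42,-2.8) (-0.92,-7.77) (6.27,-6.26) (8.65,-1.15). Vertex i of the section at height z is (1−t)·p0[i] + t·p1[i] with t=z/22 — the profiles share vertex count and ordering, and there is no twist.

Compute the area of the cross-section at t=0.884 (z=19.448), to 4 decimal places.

Area at t=0.884: 149.2385

Cross-section at t=0.884: each vertex is (1-t)·p0[i] + t·p1[i].
  v1: (1-0.884)·(1.98,1.85) + 0.884·(7.26,7.4) = (6.6475,6.7562)
  v2: (1-0.884)·(0.91,4.86) + 0.884·(2.11,8.31) = (1.9708,7.9098)
  v3: (1-0.884)·(-1.62,2.2) + 0.884·(-2.24,5.54) = (-2.1681,5.1526)
  v4: (1-0.884)·(-3.58,-0.35) + 0.884·(-6.27,0.7) = (-5.9580,0.5782)
  v5: (1-0.884)·(-3.3,-2.22) + 0.884·(-5.42,-2.8) = (-5.1741,-2.7327)
  v6: (1-0.884)·(-0.88,-4.65) + 0.884·(-0.92,-7.77) = (-0.9154,-7.4081)
  v7: (1-0.884)·(1.42,-2) + 0.884·(6.27,-6.26) = (5.7074,-5.7658)
  v8: (1-0.884)·(2.08,-0.68) + 0.884·(8.65,-1.15) = (7.8879,-1.0955)
Shoelace sum Σ(x_i·y_{i+1} − x_{i+1}·y_i):
  i=1: 6.6475·7.9098 − 1.9708·6.7562 = +39.2654 (running +39.2654)
  i=2: 1.9708·5.1526 − -2.1681·7.9098 = +27.3037 (running +66.5692)
  i=3: -2.1681·0.5782 − -5.9580·5.1526 = +29.4452 (running +96.0143)
  i=4: -5.9580·-2.7327 − -5.1741·0.5782 = +19.2731 (running +115.2874)
  i=5: -5.1741·-7.4081 − -0.9154·-2.7327 = +35.8286 (running +151.1160)
  i=6: -0.9154·-5.7658 − 5.7074·-7.4081 = +47.5587 (running +198.6747)
  i=7: 5.7074·-1.0955 − 7.8879·-5.7658 = +39.2279 (running +237.9026)
  i=8: 7.8879·6.7562 − 6.6475·-1.0955 = +60.5743 (running +298.4769)
Area = |Σ|/2 = |298.4769|/2 = 149.2385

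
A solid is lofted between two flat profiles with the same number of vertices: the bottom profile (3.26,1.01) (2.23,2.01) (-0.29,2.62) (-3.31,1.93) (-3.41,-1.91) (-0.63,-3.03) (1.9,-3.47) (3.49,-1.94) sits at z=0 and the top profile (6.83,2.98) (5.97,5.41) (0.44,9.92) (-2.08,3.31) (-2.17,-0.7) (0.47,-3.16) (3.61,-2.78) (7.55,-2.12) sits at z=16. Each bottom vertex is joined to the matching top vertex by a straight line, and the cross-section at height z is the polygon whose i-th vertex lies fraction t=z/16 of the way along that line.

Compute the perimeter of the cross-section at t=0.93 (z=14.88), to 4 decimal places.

Perimeter at t=0.93: 35.4962

Cross-section at t=0.93: each vertex is (1-t)·p0[i] + t·p1[i].
  v1: (1-0.93)·(3.26,1.01) + 0.93·(6.83,2.98) = (6.5801,2.8421)
  v2: (1-0.93)·(2.23,2.01) + 0.93·(5.97,5.41) = (5.7082,5.1720)
  v3: (1-0.93)·(-0.29,2.62) + 0.93·(0.44,9.92) = (0.3889,9.4090)
  v4: (1-0.93)·(-3.31,1.93) + 0.93·(-2.08,3.31) = (-2.1661,3.2134)
  v5: (1-0.93)·(-3.41,-1.91) + 0.93·(-2.17,-0.7) = (-2.2568,-0.7847)
  v6: (1-0.93)·(-0.63,-3.03) + 0.93·(0.47,-3.16) = (0.3930,-3.1509)
  v7: (1-0.93)·(1.9,-3.47) + 0.93·(3.61,-2.78) = (3.4903,-2.8283)
  v8: (1-0.93)·(3.49,-1.94) + 0.93·(7.55,-2.12) = (7.2658,-2.1074)
Perimeter = Σ |v_{i+1} − v_i|:
  edge 1→2: √(-0.8719² + 2.3299²) = 2.4877 (running 2.4877)
  edge 2→3: √(-5.3193² + 4.2370²) = 6.8005 (running 9.2882)
  edge 3→4: √(-2.5550² + -6.1956²) = 6.7018 (running 15.9900)
  edge 4→5: √(-0.0907² + -3.9981²) = 3.9991 (running 19.9891)
  edge 5→6: √(2.6498² + -2.3662²) = 3.5525 (running 23.5416)
  edge 6→7: √(3.0973² + 0.3226²) = 3.1141 (running 26.6557)
  edge 7→8: √(3.7755² + 0.7209²) = 3.8437 (running 30.4994)
  edge 8→1: √(-0.6857² + 4.9495²) = 4.9968 (running 35.4962)
Perimeter = 35.4962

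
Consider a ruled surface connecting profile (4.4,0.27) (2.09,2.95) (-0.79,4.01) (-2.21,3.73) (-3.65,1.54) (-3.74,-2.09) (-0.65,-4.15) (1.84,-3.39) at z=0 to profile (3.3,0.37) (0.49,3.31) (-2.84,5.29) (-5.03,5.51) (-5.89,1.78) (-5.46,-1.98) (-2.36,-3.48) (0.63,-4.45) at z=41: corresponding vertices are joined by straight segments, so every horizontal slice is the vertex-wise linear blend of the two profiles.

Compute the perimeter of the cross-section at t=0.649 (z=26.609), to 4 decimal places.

Perimeter at t=0.649: 27.9704

Cross-section at t=0.649: each vertex is (1-t)·p0[i] + t·p1[i].
  v1: (1-0.649)·(4.4,0.27) + 0.649·(3.3,0.37) = (3.6861,0.3349)
  v2: (1-0.649)·(2.09,2.95) + 0.649·(0.49,3.31) = (1.0516,3.1836)
  v3: (1-0.649)·(-0.79,4.01) + 0.649·(-2.84,5.29) = (-2.1204,4.8407)
  v4: (1-0.649)·(-2.21,3.73) + 0.649·(-5.03,5.51) = (-4.0402,4.8852)
  v5: (1-0.649)·(-3.65,1.54) + 0.649·(-5.89,1.78) = (-5.1038,1.6958)
  v6: (1-0.649)·(-3.74,-2.09) + 0.649·(-5.46,-1.98) = (-4.8563,-2.0186)
  v7: (1-0.649)·(-0.65,-4.15) + 0.649·(-2.36,-3.48) = (-1.7598,-3.7152)
  v8: (1-0.649)·(1.84,-3.39) + 0.649·(0.63,-4.45) = (1.0547,-4.0779)
Perimeter = Σ |v_{i+1} − v_i|:
  edge 1→2: √(-2.6345² + 2.8487²) = 3.8802 (running 3.8802)
  edge 2→3: √(-3.1720² + 1.6571²) = 3.5788 (running 7.4590)
  edge 3→4: √(-1.9197² + 0.0445²) = 1.9202 (running 9.3792)
  edge 4→5: √(-1.0636² + -3.1895²) = 3.3621 (running 12.7414)
  edge 5→6: √(0.2475² + -3.7144²) = 3.7226 (running 16.4640)
  edge 6→7: √(3.0965² + -1.6966²) = 3.5308 (running 19.9948)
  edge 7→8: √(2.8145² + -0.3628²) = 2.8378 (running 22.8326)
  edge 8→1: √(2.6314² + 4.4128²) = 5.1378 (running 27.9704)
Perimeter = 27.9704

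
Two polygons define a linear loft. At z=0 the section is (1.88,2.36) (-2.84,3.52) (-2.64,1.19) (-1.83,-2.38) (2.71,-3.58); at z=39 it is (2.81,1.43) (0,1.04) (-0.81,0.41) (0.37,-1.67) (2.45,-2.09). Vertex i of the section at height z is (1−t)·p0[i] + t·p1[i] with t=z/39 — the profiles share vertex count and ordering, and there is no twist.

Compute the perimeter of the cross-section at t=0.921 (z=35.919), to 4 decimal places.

Cross-section at t=0.921: each vertex is (1-t)·p0[i] + t·p1[i].
  v1: (1-0.921)·(1.88,2.36) + 0.921·(2.81,1.43) = (2.7365,1.5035)
  v2: (1-0.921)·(-2.84,3.52) + 0.921·(0,1.04) = (-0.2244,1.2359)
  v3: (1-0.921)·(-2.64,1.19) + 0.921·(-0.81,0.41) = (-0.9546,0.4716)
  v4: (1-0.921)·(-1.83,-2.38) + 0.921·(0.37,-1.67) = (0.1962,-1.7261)
  v5: (1-0.921)·(2.71,-3.58) + 0.921·(2.45,-2.09) = (2.4705,-2.2077)
Perimeter = Σ |v_{i+1} − v_i|:
  edge 1→2: √(-2.9609² + -0.2675²) = 2.9730 (running 2.9730)
  edge 2→3: √(-0.7302² + -0.7643²) = 1.0571 (running 4.0300)
  edge 3→4: √(1.1508² + -2.1977²) = 2.4808 (running 6.5108)
  edge 4→5: √(2.2743² + -0.4816²) = 2.3248 (running 8.8355)
  edge 5→1: √(0.2660² + 3.7112²) = 3.7207 (running 12.5562)
Perimeter = 12.5562

Perimeter at t=0.921: 12.5562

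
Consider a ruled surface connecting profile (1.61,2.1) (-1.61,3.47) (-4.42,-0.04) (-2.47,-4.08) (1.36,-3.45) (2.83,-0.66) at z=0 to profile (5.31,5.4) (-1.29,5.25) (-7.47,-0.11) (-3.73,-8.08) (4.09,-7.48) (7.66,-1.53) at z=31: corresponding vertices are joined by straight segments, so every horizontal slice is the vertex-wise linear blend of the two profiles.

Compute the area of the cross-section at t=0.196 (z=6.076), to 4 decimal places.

Area at t=0.196: 52.0816

Cross-section at t=0.196: each vertex is (1-t)·p0[i] + t·p1[i].
  v1: (1-0.196)·(1.61,2.1) + 0.196·(5.31,5.4) = (2.3352,2.7468)
  v2: (1-0.196)·(-1.61,3.47) + 0.196·(-1.29,5.25) = (-1.5473,3.8189)
  v3: (1-0.196)·(-4.42,-0.04) + 0.196·(-7.47,-0.11) = (-5.0178,-0.0537)
  v4: (1-0.196)·(-2.47,-4.08) + 0.196·(-3.73,-8.08) = (-2.7170,-4.8640)
  v5: (1-0.196)·(1.36,-3.45) + 0.196·(4.09,-7.48) = (1.8951,-4.2399)
  v6: (1-0.196)·(2.83,-0.66) + 0.196·(7.66,-1.53) = (3.7767,-0.8305)
Shoelace sum Σ(x_i·y_{i+1} − x_{i+1}·y_i):
  i=1: 2.3352·3.8189 − -1.5473·2.7468 = +13.1679 (running +13.1679)
  i=2: -1.5473·-0.0537 − -5.0178·3.8189 = +19.2455 (running +32.4134)
  i=3: -5.0178·-4.8640 − -2.7170·-0.0537 = +24.2606 (running +56.6740)
  i=4: -2.7170·-4.2399 − 1.8951·-4.8640 = +20.7373 (running +77.4113)
  i=5: 1.8951·-0.8305 − 3.7767·-4.2399 = +14.4388 (running +91.8501)
  i=6: 3.7767·2.7468 − 2.3352·-0.8305 = +12.3132 (running +104.1633)
Area = |Σ|/2 = |104.1633|/2 = 52.0816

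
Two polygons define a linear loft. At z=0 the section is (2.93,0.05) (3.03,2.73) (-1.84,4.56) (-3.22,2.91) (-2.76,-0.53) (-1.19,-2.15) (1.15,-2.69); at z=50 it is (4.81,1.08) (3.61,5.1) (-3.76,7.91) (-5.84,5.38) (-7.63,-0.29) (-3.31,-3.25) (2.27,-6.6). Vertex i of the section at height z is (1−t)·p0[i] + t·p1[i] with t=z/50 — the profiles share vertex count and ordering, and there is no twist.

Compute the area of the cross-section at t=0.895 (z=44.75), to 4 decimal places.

Cross-section at t=0.895: each vertex is (1-t)·p0[i] + t·p1[i].
  v1: (1-0.895)·(2.93,0.05) + 0.895·(4.81,1.08) = (4.6126,0.9719)
  v2: (1-0.895)·(3.03,2.73) + 0.895·(3.61,5.1) = (3.5491,4.8511)
  v3: (1-0.895)·(-1.84,4.56) + 0.895·(-3.76,7.91) = (-3.5584,7.5583)
  v4: (1-0.895)·(-3.22,2.91) + 0.895·(-5.84,5.38) = (-5.5649,5.1207)
  v5: (1-0.895)·(-2.76,-0.53) + 0.895·(-7.63,-0.29) = (-7.1186,-0.3152)
  v6: (1-0.895)·(-1.19,-2.15) + 0.895·(-3.31,-3.25) = (-3.0874,-3.1345)
  v7: (1-0.895)·(1.15,-2.69) + 0.895·(2.27,-6.6) = (2.1524,-6.1894)
Shoelace sum Σ(x_i·y_{i+1} − x_{i+1}·y_i):
  i=1: 4.6126·4.8511 − 3.5491·0.9719 = +18.9272 (running +18.9272)
  i=2: 3.5491·7.5583 − -3.5584·4.8511 = +44.0873 (running +63.0145)
  i=3: -3.5584·5.1207 − -5.5649·7.5583 = +23.8396 (running +86.8541)
  i=4: -5.5649·-0.3152 − -7.1186·5.1207 = +38.2062 (running +125.0603)
  i=5: -7.1186·-3.1345 − -3.0874·-0.3152 = +21.3403 (running +146.4006)
  i=6: -3.0874·-6.1894 − 2.1524·-3.1345 = +25.8560 (running +172.2566)
  i=7: 2.1524·0.9719 − 4.6126·-6.1894 = +30.6413 (running +202.8978)
Area = |Σ|/2 = |202.8978|/2 = 101.4489

Area at t=0.895: 101.4489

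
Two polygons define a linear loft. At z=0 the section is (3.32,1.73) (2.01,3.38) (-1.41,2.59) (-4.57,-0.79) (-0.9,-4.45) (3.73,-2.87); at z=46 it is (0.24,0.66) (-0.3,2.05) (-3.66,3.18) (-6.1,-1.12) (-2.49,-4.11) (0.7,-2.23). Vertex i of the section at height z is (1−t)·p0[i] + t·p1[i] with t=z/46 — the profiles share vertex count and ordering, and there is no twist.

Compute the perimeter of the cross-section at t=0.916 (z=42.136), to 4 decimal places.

Perimeter at t=0.916: 21.5353

Cross-section at t=0.916: each vertex is (1-t)·p0[i] + t·p1[i].
  v1: (1-0.916)·(3.32,1.73) + 0.916·(0.24,0.66) = (0.4987,0.7499)
  v2: (1-0.916)·(2.01,3.38) + 0.916·(-0.3,2.05) = (-0.1060,2.1617)
  v3: (1-0.916)·(-1.41,2.59) + 0.916·(-3.66,3.18) = (-3.4710,3.1304)
  v4: (1-0.916)·(-4.57,-0.79) + 0.916·(-6.1,-1.12) = (-5.9715,-1.0923)
  v5: (1-0.916)·(-0.9,-4.45) + 0.916·(-2.49,-4.11) = (-2.3564,-4.1386)
  v6: (1-0.916)·(3.73,-2.87) + 0.916·(0.7,-2.23) = (0.9545,-2.2838)
Perimeter = Σ |v_{i+1} − v_i|:
  edge 1→2: √(-0.6047² + 1.4118²) = 1.5359 (running 1.5359)
  edge 2→3: √(-3.3650² + 0.9687²) = 3.5017 (running 5.0376)
  edge 3→4: √(-2.5005² + -4.2227²) = 4.9075 (running 9.9451)
  edge 4→5: √(3.6150² + -3.0463²) = 4.7274 (running 14.6725)
  edge 5→6: √(3.3110² + 1.8548²) = 3.7951 (running 18.4676)
  edge 6→1: √(-0.4558² + 3.0336²) = 3.0677 (running 21.5353)
Perimeter = 21.5353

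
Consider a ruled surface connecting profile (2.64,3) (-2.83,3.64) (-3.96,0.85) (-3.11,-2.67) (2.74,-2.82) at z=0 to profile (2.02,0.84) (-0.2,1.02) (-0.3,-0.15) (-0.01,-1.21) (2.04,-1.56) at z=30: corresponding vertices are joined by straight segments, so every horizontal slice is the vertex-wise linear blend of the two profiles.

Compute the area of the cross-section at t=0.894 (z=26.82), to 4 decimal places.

Cross-section at t=0.894: each vertex is (1-t)·p0[i] + t·p1[i].
  v1: (1-0.894)·(2.64,3) + 0.894·(2.02,0.84) = (2.0857,1.0690)
  v2: (1-0.894)·(-2.83,3.64) + 0.894·(-0.2,1.02) = (-0.4788,1.2977)
  v3: (1-0.894)·(-3.96,0.85) + 0.894·(-0.3,-0.15) = (-0.6880,-0.0440)
  v4: (1-0.894)·(-3.11,-2.67) + 0.894·(-0.01,-1.21) = (-0.3386,-1.3648)
  v5: (1-0.894)·(2.74,-2.82) + 0.894·(2.04,-1.56) = (2.1142,-1.6936)
Shoelace sum Σ(x_i·y_{i+1} − x_{i+1}·y_i):
  i=1: 2.0857·1.2977 − -0.4788·1.0690 = +3.2185 (running +3.2185)
  i=2: -0.4788·-0.0440 − -0.6880·1.2977 = +0.9138 (running +4.1323)
  i=3: -0.6880·-1.3648 − -0.3386·-0.0440 = +0.9240 (running +5.0563)
  i=4: -0.3386·-1.6936 − 2.1142·-1.3648 = +3.4588 (running +8.5151)
  i=5: 2.1142·1.0690 − 2.0857·-1.6936 = +5.7923 (running +14.3074)
Area = |Σ|/2 = |14.3074|/2 = 7.1537

Area at t=0.894: 7.1537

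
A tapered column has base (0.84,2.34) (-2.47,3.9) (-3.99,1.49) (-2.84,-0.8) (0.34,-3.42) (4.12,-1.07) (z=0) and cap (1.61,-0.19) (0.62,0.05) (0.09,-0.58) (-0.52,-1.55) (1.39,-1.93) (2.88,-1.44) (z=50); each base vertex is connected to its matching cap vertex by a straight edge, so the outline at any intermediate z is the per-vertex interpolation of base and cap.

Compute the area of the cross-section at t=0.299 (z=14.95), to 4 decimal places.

Area at t=0.299: 20.4997

Cross-section at t=0.299: each vertex is (1-t)·p0[i] + t·p1[i].
  v1: (1-0.299)·(0.84,2.34) + 0.299·(1.61,-0.19) = (1.0702,1.5835)
  v2: (1-0.299)·(-2.47,3.9) + 0.299·(0.62,0.05) = (-1.5461,2.7489)
  v3: (1-0.299)·(-3.99,1.49) + 0.299·(0.09,-0.58) = (-2.7701,0.8711)
  v4: (1-0.299)·(-2.84,-0.8) + 0.299·(-0.52,-1.55) = (-2.1463,-1.0243)
  v5: (1-0.299)·(0.34,-3.42) + 0.299·(1.39,-1.93) = (0.6540,-2.9745)
  v6: (1-0.299)·(4.12,-1.07) + 0.299·(2.88,-1.44) = (3.7492,-1.1806)
Shoelace sum Σ(x_i·y_{i+1} − x_{i+1}·y_i):
  i=1: 1.0702·2.7489 − -1.5461·1.5835 = +5.3902 (running +5.3902)
  i=2: -1.5461·0.8711 − -2.7701·2.7489 = +6.2678 (running +11.6580)
  i=3: -2.7701·-1.0243 − -2.1463·0.8711 = +4.7068 (running +16.3648)
  i=4: -2.1463·-2.9745 − 0.6540·-1.0243 = +7.0540 (running +23.4188)
  i=5: 0.6540·-1.1806 − 3.7492·-2.9745 = +10.3800 (running +33.7988)
  i=6: 3.7492·1.5835 − 1.0702·-1.1806 = +7.2006 (running +40.9994)
Area = |Σ|/2 = |40.9994|/2 = 20.4997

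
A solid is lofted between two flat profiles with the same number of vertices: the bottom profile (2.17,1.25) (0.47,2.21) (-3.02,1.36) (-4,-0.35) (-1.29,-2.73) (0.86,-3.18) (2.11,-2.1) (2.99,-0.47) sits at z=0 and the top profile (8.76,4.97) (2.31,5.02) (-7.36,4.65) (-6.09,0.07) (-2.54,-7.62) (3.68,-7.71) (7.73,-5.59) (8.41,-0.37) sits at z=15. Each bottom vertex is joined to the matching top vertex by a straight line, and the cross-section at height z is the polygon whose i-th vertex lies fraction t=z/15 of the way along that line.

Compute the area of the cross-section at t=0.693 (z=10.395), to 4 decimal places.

Area at t=0.693: 109.4048

Cross-section at t=0.693: each vertex is (1-t)·p0[i] + t·p1[i].
  v1: (1-0.693)·(2.17,1.25) + 0.693·(8.76,4.97) = (6.7369,3.8280)
  v2: (1-0.693)·(0.47,2.21) + 0.693·(2.31,5.02) = (1.7451,4.1573)
  v3: (1-0.693)·(-3.02,1.36) + 0.693·(-7.36,4.65) = (-6.0276,3.6400)
  v4: (1-0.693)·(-4,-0.35) + 0.693·(-6.09,0.07) = (-5.4484,-0.0589)
  v5: (1-0.693)·(-1.29,-2.73) + 0.693·(-2.54,-7.62) = (-2.1562,-6.1188)
  v6: (1-0.693)·(0.86,-3.18) + 0.693·(3.68,-7.71) = (2.8143,-6.3193)
  v7: (1-0.693)·(2.11,-2.1) + 0.693·(7.73,-5.59) = (6.0047,-4.5186)
  v8: (1-0.693)·(2.99,-0.47) + 0.693·(8.41,-0.37) = (6.7461,-0.4007)
Shoelace sum Σ(x_i·y_{i+1} − x_{i+1}·y_i):
  i=1: 6.7369·4.1573 − 1.7451·3.8280 = +21.3271 (running +21.3271)
  i=2: 1.7451·3.6400 − -6.0276·4.1573 = +31.4110 (running +52.7381)
  i=3: -6.0276·-0.0589 − -5.4484·3.6400 = +20.1872 (running +72.9253)
  i=4: -5.4484·-6.1188 − -2.1562·-0.0589 = +33.2102 (running +106.1355)
  i=5: -2.1562·-6.3193 − 2.8143·-6.1188 = +30.8458 (running +136.9813)
  i=6: 2.8143·-4.5186 − 6.0047·-6.3193 = +25.2288 (running +162.2101)
  i=7: 6.0047·-0.4007 − 6.7461·-4.5186 = +28.0765 (running +190.2865)
  i=8: 6.7461·3.8280 − 6.7369·-0.4007 = +28.5231 (running +218.8097)
Area = |Σ|/2 = |218.8097|/2 = 109.4048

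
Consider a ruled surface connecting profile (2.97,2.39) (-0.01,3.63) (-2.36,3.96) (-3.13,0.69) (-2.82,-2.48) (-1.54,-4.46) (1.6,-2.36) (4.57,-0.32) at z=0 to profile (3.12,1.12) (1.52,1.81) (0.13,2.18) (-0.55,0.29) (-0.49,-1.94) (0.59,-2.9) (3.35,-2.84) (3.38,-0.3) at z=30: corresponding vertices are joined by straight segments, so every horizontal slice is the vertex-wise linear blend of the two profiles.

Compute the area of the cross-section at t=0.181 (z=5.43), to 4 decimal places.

Cross-section at t=0.181: each vertex is (1-t)·p0[i] + t·p1[i].
  v1: (1-0.181)·(2.97,2.39) + 0.181·(3.12,1.12) = (2.9971,2.1601)
  v2: (1-0.181)·(-0.01,3.63) + 0.181·(1.52,1.81) = (0.2669,3.3006)
  v3: (1-0.181)·(-2.36,3.96) + 0.181·(0.13,2.18) = (-1.9093,3.6378)
  v4: (1-0.181)·(-3.13,0.69) + 0.181·(-0.55,0.29) = (-2.6630,0.6176)
  v5: (1-0.181)·(-2.82,-2.48) + 0.181·(-0.49,-1.94) = (-2.3983,-2.3823)
  v6: (1-0.181)·(-1.54,-4.46) + 0.181·(0.59,-2.9) = (-1.1545,-4.1776)
  v7: (1-0.181)·(1.6,-2.36) + 0.181·(3.35,-2.84) = (1.9167,-2.4469)
  v8: (1-0.181)·(4.57,-0.32) + 0.181·(3.38,-0.3) = (4.3546,-0.3164)
Shoelace sum Σ(x_i·y_{i+1} − x_{i+1}·y_i):
  i=1: 2.9971·3.3006 − 0.2669·2.1601 = +9.3157 (running +9.3157)
  i=2: 0.2669·3.6378 − -1.9093·3.3006 = +7.2729 (running +16.5886)
  i=3: -1.9093·0.6176 − -2.6630·3.6378 = +8.5084 (running +25.0970)
  i=4: -2.6630·-2.3823 − -2.3983·0.6176 = +7.8252 (running +32.9222)
  i=5: -2.3983·-4.1776 − -1.1545·-2.3823 = +7.2689 (running +40.1910)
  i=6: -1.1545·-2.4469 − 1.9167·-4.1776 = +10.8323 (running +51.0234)
  i=7: 1.9167·-0.3164 − 4.3546·-2.4469 = +10.0488 (running +61.0722)
  i=8: 4.3546·2.1601 − 2.9971·-0.3164 = +10.3548 (running +71.4269)
Area = |Σ|/2 = |71.4269|/2 = 35.7135

Area at t=0.181: 35.7135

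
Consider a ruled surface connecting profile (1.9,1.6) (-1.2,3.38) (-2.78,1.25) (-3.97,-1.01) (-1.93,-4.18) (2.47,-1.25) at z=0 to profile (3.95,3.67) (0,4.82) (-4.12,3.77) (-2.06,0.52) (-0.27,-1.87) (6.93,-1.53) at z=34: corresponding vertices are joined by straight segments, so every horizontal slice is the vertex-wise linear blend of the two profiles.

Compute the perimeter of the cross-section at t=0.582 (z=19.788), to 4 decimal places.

Perimeter at t=0.582: 24.3540

Cross-section at t=0.582: each vertex is (1-t)·p0[i] + t·p1[i].
  v1: (1-0.582)·(1.9,1.6) + 0.582·(3.95,3.67) = (3.0931,2.8047)
  v2: (1-0.582)·(-1.2,3.38) + 0.582·(0,4.82) = (-0.5016,4.2181)
  v3: (1-0.582)·(-2.78,1.25) + 0.582·(-4.12,3.77) = (-3.5599,2.7166)
  v4: (1-0.582)·(-3.97,-1.01) + 0.582·(-2.06,0.52) = (-2.8584,-0.1195)
  v5: (1-0.582)·(-1.93,-4.18) + 0.582·(-0.27,-1.87) = (-0.9639,-2.8356)
  v6: (1-0.582)·(2.47,-1.25) + 0.582·(6.93,-1.53) = (5.0657,-1.4130)
Perimeter = Σ |v_{i+1} − v_i|:
  edge 1→2: √(-3.5947² + 1.4133²) = 3.8626 (running 3.8626)
  edge 2→3: √(-3.0583² + -1.5014²) = 3.4070 (running 7.2695)
  edge 3→4: √(0.7015² + -2.8362²) = 2.9216 (running 10.1912)
  edge 4→5: √(1.8945² + -2.7160²) = 3.3115 (running 13.5027)
  edge 5→6: √(6.0296² + 1.4226²) = 6.1952 (running 19.6978)
  edge 6→1: √(-1.9726² + 4.2177²) = 4.6562 (running 24.3540)
Perimeter = 24.3540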